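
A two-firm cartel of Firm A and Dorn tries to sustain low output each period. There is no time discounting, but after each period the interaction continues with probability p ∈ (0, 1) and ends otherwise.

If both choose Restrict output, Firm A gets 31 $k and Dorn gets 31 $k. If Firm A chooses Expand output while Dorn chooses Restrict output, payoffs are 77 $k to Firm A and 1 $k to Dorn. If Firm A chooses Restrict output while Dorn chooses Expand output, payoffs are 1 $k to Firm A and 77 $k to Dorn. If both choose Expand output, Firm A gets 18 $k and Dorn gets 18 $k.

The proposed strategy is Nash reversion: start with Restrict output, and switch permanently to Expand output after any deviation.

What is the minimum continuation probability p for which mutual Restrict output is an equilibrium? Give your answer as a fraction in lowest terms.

With no time discounting, the continuation probability p plays the role of the discount factor.
Grim-trigger IC: 31/(1−p) ≥ 77 + 18p/(1−p) ⇒ p ≥ (77−31)/(77−18) = 46/59.

46/59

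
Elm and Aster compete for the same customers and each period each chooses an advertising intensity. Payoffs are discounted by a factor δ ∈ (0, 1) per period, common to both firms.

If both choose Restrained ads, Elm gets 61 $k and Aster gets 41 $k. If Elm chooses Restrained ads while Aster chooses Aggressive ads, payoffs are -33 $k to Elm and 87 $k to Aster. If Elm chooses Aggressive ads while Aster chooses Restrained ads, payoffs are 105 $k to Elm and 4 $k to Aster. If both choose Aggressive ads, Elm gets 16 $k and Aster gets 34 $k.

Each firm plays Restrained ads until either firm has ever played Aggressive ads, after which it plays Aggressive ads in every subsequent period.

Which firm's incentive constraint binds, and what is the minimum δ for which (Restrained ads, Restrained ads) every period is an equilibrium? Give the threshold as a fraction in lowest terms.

Elm: cooperation gives 61 each period; deviation gives 105 once then 16 forever.
  61/(1−δ) ≥ 105 + 16δ/(1−δ) ⇒ δ ≥ 44/89.
Aster: cooperation gives 41 each period; deviation gives 87 once then 34 forever.
  δ ≥ 46/53.
Both must hold, so the binding constraint is Aster's: δ ≥ 46/53.

Aster; δ ≥ 46/53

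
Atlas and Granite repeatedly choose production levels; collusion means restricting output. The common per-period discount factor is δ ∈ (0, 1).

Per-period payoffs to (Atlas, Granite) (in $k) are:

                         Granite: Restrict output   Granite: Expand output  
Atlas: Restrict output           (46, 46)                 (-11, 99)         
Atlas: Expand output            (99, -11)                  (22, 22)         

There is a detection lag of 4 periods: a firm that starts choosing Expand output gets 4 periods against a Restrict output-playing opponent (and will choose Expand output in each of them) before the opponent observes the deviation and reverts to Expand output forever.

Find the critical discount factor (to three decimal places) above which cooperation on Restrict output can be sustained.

0.911

The best deviation is to choose Expand output for all 4 undetected periods, earning 99 each, then 22 forever once detected.
Deviation value: 99(1−δ^4)/(1−δ) + 22δ^4/(1−δ); cooperation value: 46/(1−δ).
IC: 46 ≥ 99(1−δ^4) + 22δ^4 = 99 − 77δ^4.
So δ^4 ≥ 53/77, giving δ ≥ (53/77)^(1/4) ≈ 0.911.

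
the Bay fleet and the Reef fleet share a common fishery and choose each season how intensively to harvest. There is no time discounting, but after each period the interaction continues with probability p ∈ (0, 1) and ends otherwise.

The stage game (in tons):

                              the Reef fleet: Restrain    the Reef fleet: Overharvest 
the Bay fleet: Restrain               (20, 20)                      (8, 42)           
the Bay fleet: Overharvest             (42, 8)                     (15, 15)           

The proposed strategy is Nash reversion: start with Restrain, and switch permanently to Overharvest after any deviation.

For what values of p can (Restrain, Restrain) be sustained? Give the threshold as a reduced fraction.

22/27

With no time discounting, the continuation probability p plays the role of the discount factor.
Grim-trigger IC: 20/(1−p) ≥ 42 + 15p/(1−p) ⇒ p ≥ (42−20)/(42−15) = 22/27.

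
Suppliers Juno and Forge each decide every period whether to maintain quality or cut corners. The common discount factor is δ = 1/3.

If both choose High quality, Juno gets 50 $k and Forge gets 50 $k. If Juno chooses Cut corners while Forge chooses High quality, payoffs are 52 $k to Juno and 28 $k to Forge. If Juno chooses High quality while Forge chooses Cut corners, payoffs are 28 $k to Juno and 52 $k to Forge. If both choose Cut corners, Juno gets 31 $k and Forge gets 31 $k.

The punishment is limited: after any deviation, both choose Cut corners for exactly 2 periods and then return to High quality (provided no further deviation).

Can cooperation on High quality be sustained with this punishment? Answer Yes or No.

Yes

A one-shot deviation gives 52 now, then 31 for 2 periods, then back to 50.
Gain from deviating: (52−50) today; loss: (50−31) in each of the next 2 periods.
No-deviation condition: (50−31)(δ+…+δ^2) ≥ 52−50, i.e. δ+…+δ^2 ≥ 2/19.
At δ = 1/3: δ+…+δ^2 = 0.4444 ≥ 0.1053.
So cooperation is sustainable.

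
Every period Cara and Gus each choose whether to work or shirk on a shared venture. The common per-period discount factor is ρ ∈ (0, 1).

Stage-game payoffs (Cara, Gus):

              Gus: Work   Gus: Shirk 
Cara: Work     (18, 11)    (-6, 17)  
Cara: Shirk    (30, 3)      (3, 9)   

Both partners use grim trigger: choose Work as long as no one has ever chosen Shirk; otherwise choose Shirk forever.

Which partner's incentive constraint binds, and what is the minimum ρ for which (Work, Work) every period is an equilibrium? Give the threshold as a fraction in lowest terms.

Cara's threshold: (30−18)/(30−3) = 4/9.
Gus's threshold: (17−11)/(17−9) = 3/4.
4/9 < 3/4, so Gus binds and ρ* = 3/4.

Gus; ρ ≥ 3/4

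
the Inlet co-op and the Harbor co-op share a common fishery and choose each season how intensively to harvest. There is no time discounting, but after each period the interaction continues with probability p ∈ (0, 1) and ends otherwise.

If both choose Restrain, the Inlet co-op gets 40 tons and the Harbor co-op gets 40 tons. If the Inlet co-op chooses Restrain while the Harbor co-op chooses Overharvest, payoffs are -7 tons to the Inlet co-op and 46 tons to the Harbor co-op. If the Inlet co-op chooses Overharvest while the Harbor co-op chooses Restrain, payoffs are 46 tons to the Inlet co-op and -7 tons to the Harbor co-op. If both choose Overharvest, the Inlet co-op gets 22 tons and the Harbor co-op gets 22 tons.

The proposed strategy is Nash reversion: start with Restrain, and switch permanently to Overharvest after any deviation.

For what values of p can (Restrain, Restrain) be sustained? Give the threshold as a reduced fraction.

Expected cooperation value is 40 + p·40 + p²·40 + … = 40/(1−p); deviation gives 46 + p·22/(1−p).
40 ≥ 46(1−p) + 22p ⇒ 24p ≥ 6 ⇒ p ≥ 6/24 = 1/4.

1/4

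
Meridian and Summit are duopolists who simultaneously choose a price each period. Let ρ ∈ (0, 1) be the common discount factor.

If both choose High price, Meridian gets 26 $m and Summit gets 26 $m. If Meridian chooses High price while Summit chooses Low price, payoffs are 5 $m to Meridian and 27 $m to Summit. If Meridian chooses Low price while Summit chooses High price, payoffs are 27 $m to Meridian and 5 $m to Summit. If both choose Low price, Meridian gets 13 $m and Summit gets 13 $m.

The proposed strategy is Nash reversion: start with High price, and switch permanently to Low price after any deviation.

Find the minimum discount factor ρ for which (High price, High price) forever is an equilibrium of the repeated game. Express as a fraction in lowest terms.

One-period gain from deviating is 27 − 26 = 1. The loss is 26 − 13 = 13 in every subsequent period, with present value 13·ρ/(1−ρ).
Deviation is unprofitable when 13·ρ/(1−ρ) ≥ 1, i.e. ρ/(1−ρ) ≥ 1/13.
Equivalently ρ ≥ 1/(1+13) = 1/14.

1/14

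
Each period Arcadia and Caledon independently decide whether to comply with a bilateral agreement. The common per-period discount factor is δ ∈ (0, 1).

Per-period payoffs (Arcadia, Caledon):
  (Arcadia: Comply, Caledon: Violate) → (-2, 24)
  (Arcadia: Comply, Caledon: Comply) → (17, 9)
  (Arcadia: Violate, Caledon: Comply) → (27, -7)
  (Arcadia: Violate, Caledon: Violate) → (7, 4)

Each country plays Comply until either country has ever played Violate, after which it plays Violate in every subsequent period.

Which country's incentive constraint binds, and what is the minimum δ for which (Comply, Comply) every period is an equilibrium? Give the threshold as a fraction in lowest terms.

Arcadia: cooperation gives 17 each period; deviation gives 27 once then 7 forever.
  17/(1−δ) ≥ 27 + 7δ/(1−δ) ⇒ δ ≥ 10/20 = 1/2.
Caledon: cooperation gives 9 each period; deviation gives 24 once then 4 forever.
  δ ≥ 15/20 = 3/4.
Both must hold, so the binding constraint is Caledon's: δ ≥ 3/4.

Caledon; δ ≥ 3/4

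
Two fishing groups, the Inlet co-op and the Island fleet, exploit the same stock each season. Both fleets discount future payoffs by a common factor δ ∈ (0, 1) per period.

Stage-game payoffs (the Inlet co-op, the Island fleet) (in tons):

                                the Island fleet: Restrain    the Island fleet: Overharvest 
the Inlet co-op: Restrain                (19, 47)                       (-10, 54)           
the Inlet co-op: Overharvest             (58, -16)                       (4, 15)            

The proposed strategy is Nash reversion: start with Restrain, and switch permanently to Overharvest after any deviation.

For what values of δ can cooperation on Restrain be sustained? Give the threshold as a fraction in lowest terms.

the Inlet co-op: cooperation gives 19 each period; deviation gives 58 once then 4 forever.
  19/(1−δ) ≥ 58 + 4δ/(1−δ) ⇒ δ ≥ 39/54 = 13/18.
the Island fleet: cooperation gives 47 each period; deviation gives 54 once then 15 forever.
  δ ≥ 7/39.
Both must hold, so the binding constraint is the Inlet co-op's: δ ≥ 13/18.

13/18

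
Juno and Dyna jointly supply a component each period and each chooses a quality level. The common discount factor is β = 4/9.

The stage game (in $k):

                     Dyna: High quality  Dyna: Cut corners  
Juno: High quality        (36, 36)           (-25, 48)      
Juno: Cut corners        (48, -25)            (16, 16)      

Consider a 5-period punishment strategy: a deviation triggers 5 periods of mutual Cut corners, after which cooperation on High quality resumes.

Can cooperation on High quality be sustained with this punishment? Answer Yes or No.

Comparing payoff streams over the 6 periods until play realigns: cooperate → 36(1+β+…+β^5); deviate → 48 + 16(β+…+β^5).
Cooperation is sustained iff (36−16)(β+…+β^5) ≥ 48−36.
β+…+β^5 = 4/9·(1−(4/9)^5)/(1−4/9) = 0.7861, and (48−36)/(36−16) = 0.6000.
0.7861 ≥ 0.6000, so cooperation is sustainable.

Yes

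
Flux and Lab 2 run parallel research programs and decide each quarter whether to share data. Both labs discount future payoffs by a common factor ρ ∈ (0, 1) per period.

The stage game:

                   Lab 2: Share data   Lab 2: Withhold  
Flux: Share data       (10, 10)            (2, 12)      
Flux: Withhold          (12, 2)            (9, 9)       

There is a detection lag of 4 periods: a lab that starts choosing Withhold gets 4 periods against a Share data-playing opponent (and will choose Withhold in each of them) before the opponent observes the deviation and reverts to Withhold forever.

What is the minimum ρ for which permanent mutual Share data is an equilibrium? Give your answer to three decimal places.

A deviator earns 12 for 4 periods, then 9 forever; cooperating earns 10 forever. Multiplying the IC by (1−ρ):
10 ≥ 12(1−ρ^4) + 9ρ^4, so 3·ρ^4 ≥ 2 and ρ^4 ≥ 2/3.
ρ ≥ (2/3)^(1/4) ≈ 0.904.

0.904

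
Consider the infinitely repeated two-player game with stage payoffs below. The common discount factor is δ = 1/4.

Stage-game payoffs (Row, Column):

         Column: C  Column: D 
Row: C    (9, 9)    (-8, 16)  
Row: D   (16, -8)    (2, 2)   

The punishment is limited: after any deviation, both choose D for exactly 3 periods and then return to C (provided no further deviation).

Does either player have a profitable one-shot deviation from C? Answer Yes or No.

Yes

IC: δ+…+δ^3 ≥ (16−9)/(9−2) = 1.
At δ = 1/4: partial sum = 0.3281 < 1.0000. Cooperation not sustainable.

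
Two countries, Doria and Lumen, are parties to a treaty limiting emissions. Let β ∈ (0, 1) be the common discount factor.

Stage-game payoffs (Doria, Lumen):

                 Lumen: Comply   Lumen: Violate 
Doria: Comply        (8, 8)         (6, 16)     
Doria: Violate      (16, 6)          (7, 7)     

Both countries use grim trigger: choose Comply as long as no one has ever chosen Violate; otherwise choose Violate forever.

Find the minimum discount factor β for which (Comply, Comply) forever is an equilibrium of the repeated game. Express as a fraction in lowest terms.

8/9

Under grim trigger the critical discount factor is (T−C)/(T−P) with T = 16, C = 8, P = 7.
β* = (16−8)/(16−7) = 8/9.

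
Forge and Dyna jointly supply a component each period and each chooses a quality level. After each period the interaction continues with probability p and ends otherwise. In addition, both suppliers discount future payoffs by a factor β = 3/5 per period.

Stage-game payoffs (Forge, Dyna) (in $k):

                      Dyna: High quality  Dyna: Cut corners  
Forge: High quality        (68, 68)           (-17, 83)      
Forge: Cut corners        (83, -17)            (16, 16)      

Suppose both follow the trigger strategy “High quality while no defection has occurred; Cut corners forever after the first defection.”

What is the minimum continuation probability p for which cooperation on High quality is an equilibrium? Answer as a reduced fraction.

25/67

Expected continuation weight on next period's payoff is β·p = 3/5·p, which plays the role of the discount factor.
Cooperation requires 3/5·p ≥ (83−68)/(83−16) = 15/67, hence p ≥ 25/67.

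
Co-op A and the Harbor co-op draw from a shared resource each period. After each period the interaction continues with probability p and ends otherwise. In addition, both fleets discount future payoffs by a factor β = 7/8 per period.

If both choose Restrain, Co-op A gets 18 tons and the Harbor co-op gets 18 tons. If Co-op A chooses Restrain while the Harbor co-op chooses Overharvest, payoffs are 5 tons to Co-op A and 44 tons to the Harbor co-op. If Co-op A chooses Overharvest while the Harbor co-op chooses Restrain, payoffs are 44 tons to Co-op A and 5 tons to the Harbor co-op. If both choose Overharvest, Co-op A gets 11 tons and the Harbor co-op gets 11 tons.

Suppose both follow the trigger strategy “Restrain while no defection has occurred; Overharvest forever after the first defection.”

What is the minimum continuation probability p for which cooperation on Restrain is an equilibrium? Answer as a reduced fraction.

With continuation probability p and discount β, the effective per-period discount factor is βp.
Grim-trigger IC: βp ≥ (44−18)/(44−11) = 26/33.
So p ≥ (26/33)/(7/8) = 208/231.

208/231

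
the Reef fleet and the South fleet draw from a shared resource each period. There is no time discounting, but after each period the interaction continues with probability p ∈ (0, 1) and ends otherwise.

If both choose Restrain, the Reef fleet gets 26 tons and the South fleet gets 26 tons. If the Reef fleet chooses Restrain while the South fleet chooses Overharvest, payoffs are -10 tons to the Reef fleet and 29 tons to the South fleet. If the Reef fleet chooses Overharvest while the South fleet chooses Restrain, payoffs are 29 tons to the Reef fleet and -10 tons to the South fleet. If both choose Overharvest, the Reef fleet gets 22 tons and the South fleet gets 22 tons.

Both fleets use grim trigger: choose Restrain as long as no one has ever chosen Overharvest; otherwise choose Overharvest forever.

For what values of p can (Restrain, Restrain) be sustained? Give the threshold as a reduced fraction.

Expected cooperation value is 26 + p·26 + p²·26 + … = 26/(1−p); deviation gives 29 + p·22/(1−p).
26 ≥ 29(1−p) + 22p ⇒ 7p ≥ 3 ⇒ p ≥ 3/7.

3/7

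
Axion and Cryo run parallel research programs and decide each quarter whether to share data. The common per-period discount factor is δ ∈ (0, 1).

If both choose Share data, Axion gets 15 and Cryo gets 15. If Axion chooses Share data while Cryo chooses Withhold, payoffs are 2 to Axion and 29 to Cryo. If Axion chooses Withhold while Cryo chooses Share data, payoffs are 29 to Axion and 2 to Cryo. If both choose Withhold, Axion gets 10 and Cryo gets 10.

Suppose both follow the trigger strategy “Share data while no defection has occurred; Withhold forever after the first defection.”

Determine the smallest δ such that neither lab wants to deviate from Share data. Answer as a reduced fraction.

Cooperation forever yields 15 each period: 15/(1−δ).
Deviating yields 29 once, then 10 forever: 29 + 10δ/(1−δ).
No profitable deviation requires 15/(1−δ) ≥ 29 + 10δ/(1−δ).
Multiplying by (1−δ): 15 ≥ 29(1−δ) + 10δ = 29 − 19δ.
So 19δ ≥ 14, i.e. δ ≥ 14/19.

14/19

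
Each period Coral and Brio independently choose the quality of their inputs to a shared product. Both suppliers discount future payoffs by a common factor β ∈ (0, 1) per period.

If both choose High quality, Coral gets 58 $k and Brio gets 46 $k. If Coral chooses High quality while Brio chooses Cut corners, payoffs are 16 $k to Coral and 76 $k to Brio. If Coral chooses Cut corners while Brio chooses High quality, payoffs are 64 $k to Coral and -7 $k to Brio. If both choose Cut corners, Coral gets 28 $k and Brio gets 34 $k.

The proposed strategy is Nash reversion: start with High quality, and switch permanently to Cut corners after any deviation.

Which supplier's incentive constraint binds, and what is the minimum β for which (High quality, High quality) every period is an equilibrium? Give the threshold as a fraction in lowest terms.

Brio; β ≥ 5/7

For Coral: deviation gain 64−58 = 6, per-period punishment loss 58−28 = 30. IC gives β ≥ 6/36 = 1/6.
For Brio: gain 30, loss 12 per period, so β ≥ 30/42 = 5/7.
The tighter constraint is Brio's, so cooperation needs β ≥ 5/7.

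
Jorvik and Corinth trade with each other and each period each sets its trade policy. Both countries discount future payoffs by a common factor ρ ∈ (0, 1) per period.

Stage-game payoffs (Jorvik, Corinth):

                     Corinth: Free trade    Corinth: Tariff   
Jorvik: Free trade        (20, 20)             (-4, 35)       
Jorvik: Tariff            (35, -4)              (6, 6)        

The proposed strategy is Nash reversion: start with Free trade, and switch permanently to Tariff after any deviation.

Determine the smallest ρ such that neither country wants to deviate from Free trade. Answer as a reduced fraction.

Cooperation forever yields 20 each period: 20/(1−ρ).
Deviating yields 35 once, then 6 forever: 35 + 6ρ/(1−ρ).
No profitable deviation requires 20/(1−ρ) ≥ 35 + 6ρ/(1−ρ).
Multiplying by (1−ρ): 20 ≥ 35(1−ρ) + 6ρ = 35 − 29ρ.
So 29ρ ≥ 15, i.e. ρ ≥ 15/29.

15/29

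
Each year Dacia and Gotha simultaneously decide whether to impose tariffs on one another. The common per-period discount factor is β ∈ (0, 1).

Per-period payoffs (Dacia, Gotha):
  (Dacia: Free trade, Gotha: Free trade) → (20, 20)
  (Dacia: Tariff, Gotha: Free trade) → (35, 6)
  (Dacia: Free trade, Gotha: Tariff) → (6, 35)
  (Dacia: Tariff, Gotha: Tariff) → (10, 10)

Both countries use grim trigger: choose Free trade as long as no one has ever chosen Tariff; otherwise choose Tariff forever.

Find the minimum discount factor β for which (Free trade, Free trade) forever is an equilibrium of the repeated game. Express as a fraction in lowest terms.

3/5

20/(1−β) ≥ 35 + 10β/(1−β)
20 ≥ 35 − 25β
β ≥ 15/25 = 3/5.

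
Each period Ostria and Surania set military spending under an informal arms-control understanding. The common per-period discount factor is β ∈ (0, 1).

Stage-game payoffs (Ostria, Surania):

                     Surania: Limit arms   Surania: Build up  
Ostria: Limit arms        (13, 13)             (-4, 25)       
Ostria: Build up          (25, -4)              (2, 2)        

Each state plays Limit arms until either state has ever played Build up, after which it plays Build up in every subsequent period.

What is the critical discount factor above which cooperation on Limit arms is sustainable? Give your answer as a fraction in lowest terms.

12/23

One-period gain from deviating is 25 − 13 = 12. The loss is 13 − 2 = 11 in every subsequent period, with present value 11·β/(1−β).
Deviation is unprofitable when 11·β/(1−β) ≥ 12, i.e. β/(1−β) ≥ 12/11.
Equivalently β ≥ 12/(12+11) = 12/23.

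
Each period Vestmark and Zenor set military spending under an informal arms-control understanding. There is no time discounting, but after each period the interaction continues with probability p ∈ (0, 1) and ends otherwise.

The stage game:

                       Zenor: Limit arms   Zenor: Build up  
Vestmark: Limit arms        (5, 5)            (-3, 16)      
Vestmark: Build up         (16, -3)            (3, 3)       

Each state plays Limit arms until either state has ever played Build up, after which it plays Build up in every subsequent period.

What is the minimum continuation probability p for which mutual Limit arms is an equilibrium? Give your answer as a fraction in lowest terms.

Expected cooperation value is 5 + p·5 + p²·5 + … = 5/(1−p); deviation gives 16 + p·3/(1−p).
5 ≥ 16(1−p) + 3p ⇒ 13p ≥ 11 ⇒ p ≥ 11/13.

11/13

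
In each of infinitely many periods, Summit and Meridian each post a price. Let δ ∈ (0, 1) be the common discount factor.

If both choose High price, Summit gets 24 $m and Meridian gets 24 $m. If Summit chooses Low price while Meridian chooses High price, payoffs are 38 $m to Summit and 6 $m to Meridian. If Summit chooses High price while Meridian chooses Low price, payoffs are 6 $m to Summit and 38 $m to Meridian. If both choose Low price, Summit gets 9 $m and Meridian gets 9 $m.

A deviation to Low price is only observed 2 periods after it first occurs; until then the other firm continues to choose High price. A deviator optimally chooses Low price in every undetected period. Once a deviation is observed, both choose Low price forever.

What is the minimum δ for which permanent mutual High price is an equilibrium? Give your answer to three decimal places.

Deviating for the 2 undetected periods gains 38−24 = 14 per period over cooperation, then loses 24−9 = 15 per period forever once punishment starts.
Gain: 14(1 + δ + … + δ^1); loss: 15·δ^2/(1−δ).
No profitable deviation ⇔ 14(1−δ^2) ≤ 15·δ^2, i.e. δ^2 ≥ 14/(14+15) = 14/29.
Hence δ ≥ (14/29)^(1/2) ≈ 0.695.

0.695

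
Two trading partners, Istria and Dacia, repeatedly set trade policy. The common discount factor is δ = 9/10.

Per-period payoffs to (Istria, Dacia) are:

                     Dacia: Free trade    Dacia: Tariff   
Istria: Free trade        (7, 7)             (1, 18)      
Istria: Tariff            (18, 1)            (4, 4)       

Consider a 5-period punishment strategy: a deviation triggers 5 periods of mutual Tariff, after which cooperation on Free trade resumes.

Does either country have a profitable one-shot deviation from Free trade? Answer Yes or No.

No

A one-shot deviation gives 18 now, then 4 for 5 periods, then back to 7.
Gain from deviating: (18−7) today; loss: (7−4) in each of the next 5 periods.
No-deviation condition: (7−4)(δ+…+δ^5) ≥ 18−7, i.e. δ+…+δ^5 ≥ 11/3.
At δ = 9/10: δ+…+δ^5 = 3.6856 ≥ 3.6667.
So cooperation is sustainable.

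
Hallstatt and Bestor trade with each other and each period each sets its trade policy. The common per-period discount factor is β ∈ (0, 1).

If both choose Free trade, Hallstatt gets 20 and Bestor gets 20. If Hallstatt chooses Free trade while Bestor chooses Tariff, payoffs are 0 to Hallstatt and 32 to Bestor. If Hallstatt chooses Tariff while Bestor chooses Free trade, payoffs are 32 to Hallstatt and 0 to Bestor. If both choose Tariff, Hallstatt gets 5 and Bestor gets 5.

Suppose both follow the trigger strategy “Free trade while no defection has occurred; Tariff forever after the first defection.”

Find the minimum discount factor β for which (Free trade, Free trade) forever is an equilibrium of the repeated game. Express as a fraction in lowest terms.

20/(1−β) ≥ 32 + 5β/(1−β)
20 ≥ 32 − 27β
β ≥ 12/27 = 4/9.

4/9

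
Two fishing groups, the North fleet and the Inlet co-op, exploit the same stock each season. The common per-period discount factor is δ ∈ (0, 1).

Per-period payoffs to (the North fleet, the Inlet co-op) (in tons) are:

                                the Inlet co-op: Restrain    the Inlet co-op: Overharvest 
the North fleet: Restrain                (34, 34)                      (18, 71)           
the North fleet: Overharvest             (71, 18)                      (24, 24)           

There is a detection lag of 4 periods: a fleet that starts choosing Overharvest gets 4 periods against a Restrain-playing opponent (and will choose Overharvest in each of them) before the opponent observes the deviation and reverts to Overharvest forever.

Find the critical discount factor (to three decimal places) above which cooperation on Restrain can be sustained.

0.942

A deviator earns 71 for 4 periods, then 24 forever; cooperating earns 34 forever. Multiplying the IC by (1−δ):
34 ≥ 71(1−δ^4) + 24δ^4, so 47·δ^4 ≥ 37 and δ^4 ≥ 37/47.
δ ≥ (37/47)^(1/4) ≈ 0.942.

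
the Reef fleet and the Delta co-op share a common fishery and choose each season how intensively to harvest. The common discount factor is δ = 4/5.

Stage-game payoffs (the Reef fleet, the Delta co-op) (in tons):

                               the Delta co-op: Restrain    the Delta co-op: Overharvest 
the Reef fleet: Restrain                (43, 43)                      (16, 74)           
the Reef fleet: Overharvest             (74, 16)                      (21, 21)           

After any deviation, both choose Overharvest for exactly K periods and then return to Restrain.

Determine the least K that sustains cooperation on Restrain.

2

No profitable deviation requires (43−21)(δ+…+δ^K) ≥ 74−43, i.e. δ+…+δ^K ≥ 31/22 ≈ 1.4091.
With δ = 4/5, the partial sums are K=1: 0.8000, K=2: 1.4400.
K = 2 is the first length at which the sum reaches 1.4091.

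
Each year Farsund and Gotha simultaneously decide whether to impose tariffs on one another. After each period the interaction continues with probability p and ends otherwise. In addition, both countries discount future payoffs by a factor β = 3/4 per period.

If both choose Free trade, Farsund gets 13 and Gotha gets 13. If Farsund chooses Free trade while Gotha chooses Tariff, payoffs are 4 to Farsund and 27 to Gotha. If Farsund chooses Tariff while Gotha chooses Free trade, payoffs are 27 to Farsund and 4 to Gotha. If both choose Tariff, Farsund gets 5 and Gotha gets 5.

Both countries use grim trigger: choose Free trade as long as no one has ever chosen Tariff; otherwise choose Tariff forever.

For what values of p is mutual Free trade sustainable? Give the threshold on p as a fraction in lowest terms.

28/33

With continuation probability p and discount β, the effective per-period discount factor is βp.
Grim-trigger IC: βp ≥ (27−13)/(27−5) = 7/11.
So p ≥ (7/11)/(3/4) = 28/33.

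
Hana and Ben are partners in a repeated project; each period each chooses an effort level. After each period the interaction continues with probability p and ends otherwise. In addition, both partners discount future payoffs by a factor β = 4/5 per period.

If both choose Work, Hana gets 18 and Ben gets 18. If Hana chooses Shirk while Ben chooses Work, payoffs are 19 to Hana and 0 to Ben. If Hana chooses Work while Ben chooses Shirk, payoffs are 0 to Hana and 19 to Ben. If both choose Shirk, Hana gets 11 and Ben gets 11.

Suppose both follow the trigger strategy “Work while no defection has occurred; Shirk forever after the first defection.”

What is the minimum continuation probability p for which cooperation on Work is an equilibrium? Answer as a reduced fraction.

5/32

Expected continuation weight on next period's payoff is β·p = 4/5·p, which plays the role of the discount factor.
Cooperation requires 4/5·p ≥ (19−18)/(19−11) = 1/8, hence p ≥ 5/32.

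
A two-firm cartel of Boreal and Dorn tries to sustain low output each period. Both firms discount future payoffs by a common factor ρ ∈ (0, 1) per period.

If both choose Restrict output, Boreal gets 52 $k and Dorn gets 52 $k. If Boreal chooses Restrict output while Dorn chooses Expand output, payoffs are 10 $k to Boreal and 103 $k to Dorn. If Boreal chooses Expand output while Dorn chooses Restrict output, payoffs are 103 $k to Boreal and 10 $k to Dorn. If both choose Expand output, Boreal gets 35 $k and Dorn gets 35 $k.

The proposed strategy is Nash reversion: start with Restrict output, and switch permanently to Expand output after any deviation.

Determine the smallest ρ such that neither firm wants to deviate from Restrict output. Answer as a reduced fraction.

3/4

Cooperation forever yields 52 each period: 52/(1−ρ).
Deviating yields 103 once, then 35 forever: 103 + 35ρ/(1−ρ).
No profitable deviation requires 52/(1−ρ) ≥ 103 + 35ρ/(1−ρ).
Multiplying by (1−ρ): 52 ≥ 103(1−ρ) + 35ρ = 103 − 68ρ.
So 68ρ ≥ 51, i.e. ρ ≥ 51/68 = 3/4.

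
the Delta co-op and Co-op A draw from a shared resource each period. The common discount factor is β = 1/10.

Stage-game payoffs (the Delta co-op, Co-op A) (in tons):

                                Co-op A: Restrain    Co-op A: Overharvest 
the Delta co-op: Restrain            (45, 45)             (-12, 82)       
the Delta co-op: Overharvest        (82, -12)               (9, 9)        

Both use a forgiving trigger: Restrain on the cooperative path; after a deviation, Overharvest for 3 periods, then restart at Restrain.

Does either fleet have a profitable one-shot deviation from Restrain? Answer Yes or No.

Yes

A one-shot deviation gives 82 now, then 9 for 3 periods, then back to 45.
Gain from deviating: (82−45) today; loss: (45−9) in each of the next 3 periods.
No-deviation condition: (45−9)(β+…+β^3) ≥ 82−45, i.e. β+…+β^3 ≥ 37/36.
At β = 1/10: β+…+β^3 = 0.1110 < 1.0278.
So cooperation is not sustainable.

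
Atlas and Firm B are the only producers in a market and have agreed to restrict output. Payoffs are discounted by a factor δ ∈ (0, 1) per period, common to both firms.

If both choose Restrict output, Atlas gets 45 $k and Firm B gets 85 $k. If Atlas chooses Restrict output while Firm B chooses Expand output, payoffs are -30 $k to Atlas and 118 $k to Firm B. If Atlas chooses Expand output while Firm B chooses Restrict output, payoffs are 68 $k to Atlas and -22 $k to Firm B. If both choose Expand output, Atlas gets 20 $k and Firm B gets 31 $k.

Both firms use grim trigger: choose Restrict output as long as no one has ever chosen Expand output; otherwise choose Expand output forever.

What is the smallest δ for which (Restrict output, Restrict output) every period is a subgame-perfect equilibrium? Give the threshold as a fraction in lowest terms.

Atlas's threshold: (68−45)/(68−20) = 23/48.
Firm B's threshold: (118−85)/(118−31) = 11/29.
23/48 > 11/29, so Atlas binds and δ* = 23/48.

23/48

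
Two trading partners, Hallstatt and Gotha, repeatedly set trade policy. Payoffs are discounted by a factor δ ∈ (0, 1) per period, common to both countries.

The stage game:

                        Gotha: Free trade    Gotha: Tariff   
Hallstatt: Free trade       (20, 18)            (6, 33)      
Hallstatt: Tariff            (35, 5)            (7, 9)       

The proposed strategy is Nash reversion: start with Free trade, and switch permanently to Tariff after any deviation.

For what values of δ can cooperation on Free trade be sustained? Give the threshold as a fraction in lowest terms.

Hallstatt's threshold: (35−20)/(35−7) = 15/28.
Gotha's threshold: (33−18)/(33−9) = 5/8.
15/28 < 5/8, so Gotha binds and δ* = 5/8.

5/8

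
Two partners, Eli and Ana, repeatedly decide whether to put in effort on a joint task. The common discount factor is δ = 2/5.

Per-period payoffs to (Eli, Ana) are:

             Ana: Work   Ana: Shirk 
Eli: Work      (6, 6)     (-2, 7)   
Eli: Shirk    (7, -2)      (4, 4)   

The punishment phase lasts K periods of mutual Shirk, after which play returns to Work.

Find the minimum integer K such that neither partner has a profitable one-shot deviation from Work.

2

IC: δ(1−δ^K)/(1−δ) ≥ (7−6)/(6−4) = 1/2.
With δ = 2/5: need 1 − δ^K ≥ 1/2·(1−2/5)/(2/5), i.e. δ^K ≤ 0.2500.
Since (2/5)^1 = 0.4000 and (2/5)^2 = 0.1600, the smallest such K is 2.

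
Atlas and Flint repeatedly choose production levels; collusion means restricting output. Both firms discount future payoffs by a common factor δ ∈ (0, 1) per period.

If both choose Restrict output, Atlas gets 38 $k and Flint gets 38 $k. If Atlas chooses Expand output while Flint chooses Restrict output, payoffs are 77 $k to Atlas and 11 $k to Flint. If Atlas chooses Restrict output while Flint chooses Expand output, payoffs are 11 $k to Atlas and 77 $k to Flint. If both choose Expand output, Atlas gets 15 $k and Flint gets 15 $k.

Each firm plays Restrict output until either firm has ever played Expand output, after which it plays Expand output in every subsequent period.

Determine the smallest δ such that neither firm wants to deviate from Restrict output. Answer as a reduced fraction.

Cooperation forever yields 38 each period: 38/(1−δ).
Deviating yields 77 once, then 15 forever: 77 + 15δ/(1−δ).
No profitable deviation requires 38/(1−δ) ≥ 77 + 15δ/(1−δ).
Multiplying by (1−δ): 38 ≥ 77(1−δ) + 15δ = 77 − 62δ.
So 62δ ≥ 39, i.e. δ ≥ 39/62.

39/62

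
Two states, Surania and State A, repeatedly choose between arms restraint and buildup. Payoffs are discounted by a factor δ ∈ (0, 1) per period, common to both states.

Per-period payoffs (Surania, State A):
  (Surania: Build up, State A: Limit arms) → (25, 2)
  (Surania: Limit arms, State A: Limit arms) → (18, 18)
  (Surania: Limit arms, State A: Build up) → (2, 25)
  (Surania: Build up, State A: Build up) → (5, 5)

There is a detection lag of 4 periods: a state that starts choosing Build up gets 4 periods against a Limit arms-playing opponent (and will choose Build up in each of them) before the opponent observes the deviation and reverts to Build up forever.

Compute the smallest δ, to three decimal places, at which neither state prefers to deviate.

0.769

Deviating for the 4 undetected periods gains 25−18 = 7 per period over cooperation, then loses 18−5 = 13 per period forever once punishment starts.
Gain: 7(1 + δ + … + δ^3); loss: 13·δ^4/(1−δ).
No profitable deviation ⇔ 7(1−δ^4) ≤ 13·δ^4, i.e. δ^4 ≥ 7/(7+13) = 7/20.
Hence δ ≥ (7/20)^(1/4) ≈ 0.769.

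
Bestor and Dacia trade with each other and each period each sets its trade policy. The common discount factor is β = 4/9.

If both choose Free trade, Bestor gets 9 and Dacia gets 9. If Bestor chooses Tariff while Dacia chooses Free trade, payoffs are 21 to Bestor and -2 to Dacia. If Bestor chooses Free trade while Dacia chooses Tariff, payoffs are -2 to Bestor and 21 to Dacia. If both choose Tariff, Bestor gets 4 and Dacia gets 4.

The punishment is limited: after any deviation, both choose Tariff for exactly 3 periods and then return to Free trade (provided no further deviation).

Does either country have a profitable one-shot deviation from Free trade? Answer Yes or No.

Yes

A one-shot deviation gives 21 now, then 4 for 3 periods, then back to 9.
Gain from deviating: (21−9) today; loss: (9−4) in each of the next 3 periods.
No-deviation condition: (9−4)(β+…+β^3) ≥ 21−9, i.e. β+…+β^3 ≥ 12/5.
At β = 4/9: β+…+β^3 = 0.7298 < 2.4000.
So cooperation is not sustainable.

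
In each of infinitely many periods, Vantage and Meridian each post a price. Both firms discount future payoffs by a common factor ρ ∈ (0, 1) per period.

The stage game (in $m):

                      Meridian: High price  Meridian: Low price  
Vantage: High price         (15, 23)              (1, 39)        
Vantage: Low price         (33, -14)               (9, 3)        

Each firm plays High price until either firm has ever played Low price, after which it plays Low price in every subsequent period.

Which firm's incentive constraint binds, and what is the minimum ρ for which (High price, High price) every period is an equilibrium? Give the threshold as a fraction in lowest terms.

For Vantage: deviation gain 33−15 = 18, per-period punishment loss 15−9 = 6. IC gives ρ ≥ 18/24 = 3/4.
For Meridian: gain 16, loss 20 per period, so ρ ≥ 16/36 = 4/9.
The tighter constraint is Vantage's, so cooperation needs ρ ≥ 3/4.

Vantage; ρ ≥ 3/4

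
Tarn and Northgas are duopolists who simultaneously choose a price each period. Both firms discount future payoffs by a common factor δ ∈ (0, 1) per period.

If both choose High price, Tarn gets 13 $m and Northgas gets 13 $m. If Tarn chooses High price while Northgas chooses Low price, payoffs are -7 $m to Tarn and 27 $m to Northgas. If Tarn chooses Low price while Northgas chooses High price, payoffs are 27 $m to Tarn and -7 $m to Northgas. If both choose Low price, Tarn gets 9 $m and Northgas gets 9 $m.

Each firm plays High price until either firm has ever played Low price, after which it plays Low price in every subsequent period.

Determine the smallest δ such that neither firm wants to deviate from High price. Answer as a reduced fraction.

7/9

Under grim trigger the critical discount factor is (T−C)/(T−P) with T = 27, C = 13, P = 9.
δ* = (27−13)/(27−9) = 14/18 = 7/9.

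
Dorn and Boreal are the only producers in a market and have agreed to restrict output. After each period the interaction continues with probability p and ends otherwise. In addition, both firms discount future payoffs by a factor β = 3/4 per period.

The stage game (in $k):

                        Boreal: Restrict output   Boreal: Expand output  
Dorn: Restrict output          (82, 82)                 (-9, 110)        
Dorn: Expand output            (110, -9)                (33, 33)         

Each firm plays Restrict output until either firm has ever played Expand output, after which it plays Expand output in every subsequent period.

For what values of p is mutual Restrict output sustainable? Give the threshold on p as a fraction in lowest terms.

Expected continuation weight on next period's payoff is β·p = 3/4·p, which plays the role of the discount factor.
Cooperation requires 3/4·p ≥ (110−82)/(110−33) = 4/11, hence p ≥ 16/33.

16/33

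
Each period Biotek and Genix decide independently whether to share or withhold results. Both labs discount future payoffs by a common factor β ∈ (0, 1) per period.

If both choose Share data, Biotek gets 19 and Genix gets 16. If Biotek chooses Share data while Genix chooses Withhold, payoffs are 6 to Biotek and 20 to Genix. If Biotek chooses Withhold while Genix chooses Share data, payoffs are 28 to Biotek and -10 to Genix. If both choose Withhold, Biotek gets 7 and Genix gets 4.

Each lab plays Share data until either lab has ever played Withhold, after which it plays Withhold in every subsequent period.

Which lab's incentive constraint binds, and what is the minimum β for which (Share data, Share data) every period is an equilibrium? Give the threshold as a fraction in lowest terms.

Biotek: cooperation gives 19 each period; deviation gives 28 once then 7 forever.
  19/(1−β) ≥ 28 + 7β/(1−β) ⇒ β ≥ 9/21 = 3/7.
Genix: cooperation gives 16 each period; deviation gives 20 once then 4 forever.
  β ≥ 4/16 = 1/4.
Both must hold, so the binding constraint is Biotek's: β ≥ 3/7.

Biotek; β ≥ 3/7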